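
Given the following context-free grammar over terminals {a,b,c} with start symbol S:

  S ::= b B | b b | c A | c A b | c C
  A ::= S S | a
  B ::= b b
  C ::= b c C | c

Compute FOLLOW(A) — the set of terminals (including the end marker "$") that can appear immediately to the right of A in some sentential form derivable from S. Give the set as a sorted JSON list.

FIRST sets, iterate to fixpoint:
[1]
  A via A→a: +{a}
  B via B→b b: +{b}
  C via C→b c C: +{b}
  C via C→c: +{c}
  S via S→b B: +{b}
  S via S→c A: +{c}
  FIRST(S)={b,c}  FIRST(A)={a}  FIRST(B)={b}  FIRST(C)={b,c}
[2]
  A via A→S S: +{b,c}
  FIRST(S)={b,c}  FIRST(A)={a,b,c}  FIRST(B)={b}  FIRST(C)={b,c}
[3] (stable)
  FIRST(S)={b,c}  FIRST(A)={a,b,c}  FIRST(B)={b}  FIRST(C)={b,c}

Compute FOLLOW by fixpoint:
initialize: $ ∈ FOLLOW(S)
[1]
  A→S S: FOLLOW(S) ⊇ FIRST(S) = {b,c}; new: +{b,c}
  S→b B: FOLLOW(B) ⊇ FOLLOW(S) ⊇ {$,b,c}; new: +{$,b,c}
  S→c A: FOLLOW(A) ⊇ FOLLOW(S) ⊇ {$,b,c}; new: +{$,b,c}
  S→c C: FOLLOW(C) ⊇ FOLLOW(S) ⊇ {$,b,c}; new: +{$,b,c}
  FOLLOW[S]={$,b,c}  FOLLOW[A]={$,b,c}  FOLLOW[B]={$,b,c}  FOLLOW[C]={$,b,c}
[2] done
  FOLLOW[S]={$,b,c}  FOLLOW[A]={$,b,c}  FOLLOW[B]={$,b,c}  FOLLOW[C]={$,b,c}

FOLLOW(A) = ["$", "b", "c"]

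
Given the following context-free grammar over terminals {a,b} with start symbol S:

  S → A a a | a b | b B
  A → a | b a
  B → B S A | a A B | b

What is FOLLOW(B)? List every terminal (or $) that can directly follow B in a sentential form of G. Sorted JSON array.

FIRST iteration:
[1]
  A via A→a: +{a}
  A via A→b a: +{b}
  B via B→a A B: +{a}
  B via B→b: +{b}
  S via S→A a a: +{a,b}
  S: {a,b}  A: {a,b}  B: {a,b}
[2] (no change)
  S: {a,b}  A: {a,b}  B: {a,b}

Compute FOLLOW by fixpoint:
FOLLOW(S) := {$}
round 1:
  B→B S A: FOLLOW(B) ⊇ FIRST(S) = {a,b}; new: +{a,b}
  B→B S A: FOLLOW(S) ⊇ FIRST(A) = {a,b}; new: +{a,b}
  B→B S A: FOLLOW(A) ⊇ FOLLOW(B) ⊇ {a,b}; new: +{a,b}
  S→b B: FOLLOW(B) ⊇ FOLLOW(S) ⊇ {$,a,b}; new: +{$}
  FOLLOW[S]={$,a,b}  FOLLOW[A]={a,b}  FOLLOW[B]={$,a,b}
round 2:
  B→B S A: FOLLOW(A) ⊇ FOLLOW(B) ⊇ {$,a,b}; new: +{$}
  FOLLOW[S]={$,a,b}  FOLLOW[A]={$,a,b}  FOLLOW[B]={$,a,b}
round 3: (stable)
  FOLLOW[S]={$,a,b}  FOLLOW[A]={$,a,b}  FOLLOW[B]={$,a,b}

FOLLOW(B) = ["$", "a", "b"]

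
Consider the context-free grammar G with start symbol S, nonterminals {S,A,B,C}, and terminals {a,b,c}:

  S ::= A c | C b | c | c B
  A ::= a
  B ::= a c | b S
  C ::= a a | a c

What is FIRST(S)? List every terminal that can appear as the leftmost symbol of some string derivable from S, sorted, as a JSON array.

Compute FIRST by fixpoint:
iter 1:
  A via A→a: +{a}
  B via B→a c: +{a}
  B via B→b S: +{b}
  C via C→a a: +{a}
  S via S→A c: +{a}
  S via S→c: +{c}
  FIRST(S)={a,c}  FIRST(A)={a}  FIRST(B)={a,b}  FIRST(C)={a}
iter 2: (stable)
  FIRST(S)={a,c}  FIRST(A)={a}  FIRST(B)={a,b}  FIRST(C)={a}

FIRST(S) = ["a", "c"]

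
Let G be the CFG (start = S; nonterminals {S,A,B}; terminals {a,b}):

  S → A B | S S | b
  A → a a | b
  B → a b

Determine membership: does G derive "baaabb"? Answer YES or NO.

Convert to CNF:
  S -> A B | S S | b
  A -> T0 T0 | b
  B -> T0 T1
  T0 -> a
  T1 -> b

CYK table (by increasing span):
  [0..0]={A,S,T1}  "b"  orig:{A,S}
  [1..1]={T0}  "a"  orig:{}
  [2..2]={T0}  "a"  orig:{}
  [3..3]={T0}  "a"  orig:{}
  [4..4]={A,S,T1}  "b"  orig:{A,S}
  [5..5]={A,S,T1}  "b"  orig:{A,S}
  [0..1]=∅  "ba"
  [1..2]={A}  "aa"
  [2..3]={A}  "aa"
  [3..4]={B}  "ab"
  [4..5]={S}  "bb"
  [0..2]=∅  "baa"
  [1..3]=∅  "aaa"
  [2..4]=∅  "aab"
  [3..5]=∅  "abb"
  [0..3]=∅  "baaa"
  [1..4]={S}  "aaab"
  [2..5]=∅  "aabb"
  [0..4]={S}  "baaab"
  [1..5]={S}  "aaabb"
  [0..5]={S}  "baaabb"

S ∈ T[0,5] ⇒ YES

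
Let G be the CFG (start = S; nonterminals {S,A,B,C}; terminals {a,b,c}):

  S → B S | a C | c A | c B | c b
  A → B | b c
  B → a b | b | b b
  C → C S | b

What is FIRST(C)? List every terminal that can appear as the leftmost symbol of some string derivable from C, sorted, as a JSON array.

FIRST iteration:
round 1:
  A via A→b c: +{b}
  B via B→a b: +{a}
  B via B→b: +{b}
  C via C→b: +{b}
  S via S→B S: +{a,b}
  S via S→c A: +{c}
  S: {a,b,c}  A: {b}  B: {a,b}  C: {b}
round 2:
  A via A→B: +{a}
  S: {a,b,c}  A: {a,b}  B: {a,b}  C: {b}
round 3: (no change)
  S: {a,b,c}  A: {a,b}  B: {a,b}  C: {b}

FIRST(C) = ["b"]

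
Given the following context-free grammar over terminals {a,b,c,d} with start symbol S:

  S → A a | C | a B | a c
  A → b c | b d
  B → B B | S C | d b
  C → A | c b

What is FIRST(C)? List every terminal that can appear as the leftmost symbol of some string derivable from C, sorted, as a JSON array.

FIRST sets, iterate to fixpoint:
pass 1:
  A via A→b c: +{b}
  B via B→d b: +{d}
  C via C→A: +{b}
  C via C→c b: +{c}
  S via S→A a: +{b}
  S via S→C: +{c}
  S via S→a B: +{a}
  S: {a,b,c}  A: {b}  B: {d}  C: {b,c}
pass 2:
  B via B→S C: +{a,b,c}
  S: {a,b,c}  A: {b}  B: {a,b,c,d}  C: {b,c}
pass 3: (no change)
  S: {a,b,c}  A: {b}  B: {a,b,c,d}  C: {b,c}

FIRST(C) = ["b", "c"]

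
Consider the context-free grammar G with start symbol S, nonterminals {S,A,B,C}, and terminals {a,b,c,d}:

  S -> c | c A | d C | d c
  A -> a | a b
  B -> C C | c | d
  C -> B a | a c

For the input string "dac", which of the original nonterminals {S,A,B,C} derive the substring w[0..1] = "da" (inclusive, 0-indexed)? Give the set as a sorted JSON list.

Convert to CNF:
  S -> T2 A | T3 C | T3 T2 | c
  A -> T0 T1 | a
  B -> C C | c | d
  C -> B T0 | T0 T2
  T0 -> a
  T1 -> b
  T2 -> c
  T3 -> d

CYK table (by increasing span) — only the sub-triangle for w[0..1]:
  cell(0,0) d: {B,T3}  orig:{B}
  cell(1,1) a: {A,T0}  orig:{A}
  cell(0,1) da: {C}

Original NTs in T[0,1] deriving "da": ["C"]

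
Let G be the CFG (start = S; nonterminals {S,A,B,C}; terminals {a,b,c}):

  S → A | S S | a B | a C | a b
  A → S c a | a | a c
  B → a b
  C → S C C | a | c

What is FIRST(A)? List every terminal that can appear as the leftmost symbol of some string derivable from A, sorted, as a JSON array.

FIRST iteration:
iter 1:
  A via A→a: +{a}
  B via B→a b: +{a}
  C via C→a: +{a}
  C via C→c: +{c}
  S via S→A: +{a}
  S: {a}  A: {a}  B: {a}  C: {a,c}
iter 2: done
  S: {a}  A: {a}  B: {a}  C: {a,c}

FIRST(A) = ["a"]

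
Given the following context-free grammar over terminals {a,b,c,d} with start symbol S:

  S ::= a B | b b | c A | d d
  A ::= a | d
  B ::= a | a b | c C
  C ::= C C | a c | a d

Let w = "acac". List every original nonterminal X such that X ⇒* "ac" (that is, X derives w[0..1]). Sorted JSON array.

Convert to CNF:
  S -> T0 B | T1 T1 | T2 A | T3 T3
  A -> a | d
  B -> T0 T1 | T2 C | a
  C -> C C | T0 T2 | T0 T3
  T0 -> a
  T1 -> b
  T2 -> c
  T3 -> d

CYK table (by increasing span), restricted to cells inside w[0..1]:
  [0..0]={A,B,T0}  "a"  orig:{A,B}
  [1..1]={T2}  "c"  orig:{}
  [0..1]={C}  "ac"

Original NTs in T[0,1] deriving "ac": ["C"]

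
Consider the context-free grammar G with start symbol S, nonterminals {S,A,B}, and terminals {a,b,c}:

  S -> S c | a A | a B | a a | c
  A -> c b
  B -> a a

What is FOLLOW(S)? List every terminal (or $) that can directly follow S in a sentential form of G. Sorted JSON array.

Compute FIRST by fixpoint:
round 1:
  A via A→c b: +{c}
  B via B→a a: +{a}
  S via S→a A: +{a}
  S via S→c: +{c}
  S: {a,c}  A: {c}  B: {a}
round 2: (stable)
  S: {a,c}  A: {c}  B: {a}

FOLLOW sets:
FOLLOW(S) := {$}
pass 1:
  S→S c: FOLLOW(S) ⊇ FIRST(c) = {c}; new: +{c}
  S→a A: FOLLOW(A) ⊇ FOLLOW(S) ⊇ {$,c}; new: +{$,c}
  S→a B: FOLLOW(B) ⊇ FOLLOW(S) ⊇ {$,c}; new: +{$,c}
  FOLLOW(S)={$,c}  FOLLOW(A)={$,c}  FOLLOW(B)={$,c}
pass 2: (stable)
  FOLLOW(S)={$,c}  FOLLOW(A)={$,c}  FOLLOW(B)={$,c}

FOLLOW(S) = ["$", "c"]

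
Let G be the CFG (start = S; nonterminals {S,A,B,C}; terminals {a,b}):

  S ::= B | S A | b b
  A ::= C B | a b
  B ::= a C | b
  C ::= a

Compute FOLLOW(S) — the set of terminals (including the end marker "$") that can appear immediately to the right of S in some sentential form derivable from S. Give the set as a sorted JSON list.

FIRST sets, iterate to fixpoint:
iter 1:
  A via A→a b: +{a}
  B via B→a C: +{a}
  B via B→b: +{b}
  C via C→a: +{a}
  S via S→B: +{a,b}
  S: {a,b}  A: {a}  B: {a,b}  C: {a}
iter 2: — fixpoint
  S: {a,b}  A: {a}  B: {a,b}  C: {a}

FOLLOW iteration:
initialize: $ ∈ FOLLOW(S)
round 1:
  A→C B: FOLLOW(C) ⊇ FIRST(B) = {a,b}; new: +{a,b}
  S→B: FOLLOW(B) ⊇ FOLLOW(S) ⊇ {$}; new: +{$}
  S→S A: FOLLOW(S) ⊇ FIRST(A) = {a}; new: +{a}
  S→S A: FOLLOW(A) ⊇ FOLLOW(S) ⊇ {$,a}; new: +{$,a}
  FOLLOW[S]={$,a}  FOLLOW[A]={$,a}  FOLLOW[B]={$}  FOLLOW[C]={a,b}
round 2:
  A→C B: FOLLOW(B) ⊇ FOLLOW(A) ⊇ {$,a}; new: +{a}
  B→a C: FOLLOW(C) ⊇ FOLLOW(B) ⊇ {$,a}; new: +{$}
  FOLLOW[S]={$,a}  FOLLOW[A]={$,a}  FOLLOW[B]={$,a}  FOLLOW[C]={$,a,b}
round 3: (no change)
  FOLLOW[S]={$,a}  FOLLOW[A]={$,a}  FOLLOW[B]={$,a}  FOLLOW[C]={$,a,b}

FOLLOW(S) = ["$", "a"]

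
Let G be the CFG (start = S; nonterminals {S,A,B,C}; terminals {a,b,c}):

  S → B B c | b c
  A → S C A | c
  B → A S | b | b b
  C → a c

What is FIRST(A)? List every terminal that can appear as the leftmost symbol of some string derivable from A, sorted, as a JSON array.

FIRST iteration:
pass 1:
  A via A→c: +{c}
  B via B→A S: +{c}
  B via B→b: +{b}
  C via C→a c: +{a}
  S via S→B B c: +{b,c}
  FIRST(S)={b,c}  FIRST(A)={c}  FIRST(B)={b,c}  FIRST(C)={a}
pass 2:
  A via A→S C A: +{b}
  FIRST(S)={b,c}  FIRST(A)={b,c}  FIRST(B)={b,c}  FIRST(C)={a}
pass 3: (stable)
  FIRST(S)={b,c}  FIRST(A)={b,c}  FIRST(B)={b,c}  FIRST(C)={a}

FIRST(A) = ["b", "c"]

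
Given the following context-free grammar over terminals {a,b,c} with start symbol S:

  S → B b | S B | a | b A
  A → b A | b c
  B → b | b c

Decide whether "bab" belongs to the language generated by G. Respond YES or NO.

CNF form of G:
  S -> B T0 | S B | T0 A | a
  A -> T0 A | T0 T1
  B -> T0 T1 | b
  T0 -> b
  T1 -> c

CYK fill:
  cell(0,0) b: {B,T0}  orig:{B}
  cell(1,1) a: {S}
  cell(2,2) b: {B,T0}  orig:{B}
  cell(0,1) ba: ∅
  cell(1,2) ab: {S}
  cell(0,2) bab: ∅

S ∉ T[0,2] ⇒ NO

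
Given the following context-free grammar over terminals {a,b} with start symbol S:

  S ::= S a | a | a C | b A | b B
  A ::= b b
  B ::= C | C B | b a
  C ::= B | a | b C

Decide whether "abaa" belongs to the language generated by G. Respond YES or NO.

CNF form of G:
  S -> S T1 | T0 A | T0 B | T1 C | a
  A -> T0 T0
  B -> C B | T0 C | T0 T1 | a
  C -> C B | T0 C | T0 T1 | a
  T0 -> b
  T1 -> a

CYK fill:
  cell(0,0) a: {B,C,S,T1}  orig:{B,C,S}
  cell(1,1) b: {T0}  orig:{}
  cell(2,2) a: {B,C,S,T1}  orig:{B,C,S}
  cell(3,3) a: {B,C,S,T1}  orig:{B,C,S}
  cell(0,1) ab: ∅
  cell(1,2) ba: {B,C,S}
  cell(2,3) aa: {B,C,S}
  cell(0,2) aba: {B,C,S}
  cell(1,3) baa: {B,C,S}
  cell(0,3) abaa: {B,C,S}

S ∈ T[0,3] ⇒ YES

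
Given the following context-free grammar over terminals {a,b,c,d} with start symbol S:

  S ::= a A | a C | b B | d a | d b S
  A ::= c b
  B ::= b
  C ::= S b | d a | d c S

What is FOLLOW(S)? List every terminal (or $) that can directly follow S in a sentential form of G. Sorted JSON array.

FIRST sets, iterate to fixpoint:
iter 1:
  A via A→c b: +{c}
  B via B→b: +{b}
  C via C→d a: +{d}
  S via S→a A: +{a}
  S via S→b B: +{b}
  S via S→d a: +{d}
  S: {a,b,d}  A: {c}  B: {b}  C: {d}
iter 2:
  C via C→S b: +{a,b}
  S: {a,b,d}  A: {c}  B: {b}  C: {a,b,d}
iter 3: done
  S: {a,b,d}  A: {c}  B: {b}  C: {a,b,d}

Compute FOLLOW by fixpoint:
initialize: $ ∈ FOLLOW(S)
pass 1:
  C→S b: FOLLOW(S) ⊇ FIRST(b) = {b}; new: +{b}
  S→a A: FOLLOW(A) ⊇ FOLLOW(S) ⊇ {$,b}; new: +{$,b}
  S→a C: FOLLOW(C) ⊇ FOLLOW(S) ⊇ {$,b}; new: +{$,b}
  S→b B: FOLLOW(B) ⊇ FOLLOW(S) ⊇ {$,b}; new: +{$,b}
  S: {$,b}  A: {$,b}  B: {$,b}  C: {$,b}
pass 2: — fixpoint
  S: {$,b}  A: {$,b}  B: {$,b}  C: {$,b}

FOLLOW(S) = ["$", "b"]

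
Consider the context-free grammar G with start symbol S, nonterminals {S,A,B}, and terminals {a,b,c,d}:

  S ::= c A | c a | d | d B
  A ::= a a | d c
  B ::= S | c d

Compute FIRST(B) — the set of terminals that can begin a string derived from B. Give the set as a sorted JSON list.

FIRST sets, iterate to fixpoint:
[1]
  A via A→a a: +{a}
  A via A→d c: +{d}
  B via B→c d: +{c}
  S via S→c A: +{c}
  S via S→d: +{d}
  FIRST[S]={c,d}  FIRST[A]={a,d}  FIRST[B]={c}
[2]
  B via B→S: +{d}
  FIRST[S]={c,d}  FIRST[A]={a,d}  FIRST[B]={c,d}
[3] (no change)
  FIRST[S]={c,d}  FIRST[A]={a,d}  FIRST[B]={c,d}

FIRST(B) = ["c", "d"]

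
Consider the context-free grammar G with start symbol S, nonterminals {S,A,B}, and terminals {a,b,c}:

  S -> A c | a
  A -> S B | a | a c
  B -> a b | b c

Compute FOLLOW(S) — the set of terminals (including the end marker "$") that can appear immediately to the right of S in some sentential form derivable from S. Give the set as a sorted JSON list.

Compute FIRST by fixpoint:
pass 1:
  A via A→a: +{a}
  B via B→a b: +{a}
  B via B→b c: +{b}
  S via S→A c: +{a}
  FIRST(S)={a}  FIRST(A)={a}  FIRST(B)={a,b}
pass 2: (no change)
  FIRST(S)={a}  FIRST(A)={a}  FIRST(B)={a,b}

FOLLOW iteration:
initialize: $ ∈ FOLLOW(S)
[1]
  A→S B: FOLLOW(S) ⊇ FIRST(B) = {a,b}; new: +{a,b}
  S→A c: FOLLOW(A) ⊇ FIRST(c) = {c}; new: +{c}
  S: {$,a,b}  A: {c}  B: {}
[2]
  A→S B: FOLLOW(B) ⊇ FOLLOW(A) ⊇ {c}; new: +{c}
  S: {$,a,b}  A: {c}  B: {c}
[3] (stable)
  S: {$,a,b}  A: {c}  B: {c}

FOLLOW(S) = ["$", "a", "b"]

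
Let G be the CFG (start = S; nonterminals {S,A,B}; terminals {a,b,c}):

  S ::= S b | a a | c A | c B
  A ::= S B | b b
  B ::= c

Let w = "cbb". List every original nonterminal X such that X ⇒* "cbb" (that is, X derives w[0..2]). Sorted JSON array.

Convert to CNF:
  S -> S T0 | T1 T1 | T2 A | T2 B
  A -> S B | T0 T0
  B -> c
  T0 -> b
  T1 -> a
  T2 -> c

CYK fill, restricted to cells inside w[0..2]:
  cell(0,0) c: {B,T2}  orig:{B}
  cell(1,1) b: {T0}  orig:{}
  cell(2,2) b: {T0}  orig:{}
  cell(0,1) cb: ∅
  cell(1,2) bb: {A}
  cell(0,2) cbb: {S}

Original NTs in T[0,2] deriving "cbb": ["S"]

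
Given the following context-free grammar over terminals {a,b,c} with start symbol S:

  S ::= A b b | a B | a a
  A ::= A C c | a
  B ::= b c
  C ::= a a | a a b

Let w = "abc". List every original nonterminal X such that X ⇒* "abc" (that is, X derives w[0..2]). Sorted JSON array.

CNF form of G:
  S -> A X5 | T2 B | T2 T2
  A -> A X3 | a
  B -> T1 T0
  C -> T2 T2 | T2 X4
  T0 -> c
  T1 -> b
  T2 -> a
  X3 -> C T0
  X4 -> T2 T1
  X5 -> T1 T1

Fill CYK table bottom-up (cells [i..j] with 0 ≤ i ≤ j ≤ 2 only):
  cell(0,0) a: {A,T2}  orig:{A}
  cell(1,1) b: {T1}  orig:{}
  cell(2,2) c: {T0}  orig:{}
  cell(0,1) ab: {X4}  orig:{}
  cell(1,2) bc: {B}
  cell(0,2) abc: {S}

Original NTs in T[0,2] deriving "abc": ["S"]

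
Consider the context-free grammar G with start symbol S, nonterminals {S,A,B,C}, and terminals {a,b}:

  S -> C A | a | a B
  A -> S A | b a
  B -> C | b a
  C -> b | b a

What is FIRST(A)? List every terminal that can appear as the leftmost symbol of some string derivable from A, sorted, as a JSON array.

FIRST iteration:
pass 1:
  A via A→b a: +{b}
  B via B→b a: +{b}
  C via C→b: +{b}
  S via S→C A: +{b}
  S via S→a: +{a}
  FIRST[S]={a,b}  FIRST[A]={b}  FIRST[B]={b}  FIRST[C]={b}
pass 2:
  A via A→S A: +{a}
  FIRST[S]={a,b}  FIRST[A]={a,b}  FIRST[B]={b}  FIRST[C]={b}
pass 3: (no change)
  FIRST[S]={a,b}  FIRST[A]={a,b}  FIRST[B]={b}  FIRST[C]={b}

FIRST(A) = ["a", "b"]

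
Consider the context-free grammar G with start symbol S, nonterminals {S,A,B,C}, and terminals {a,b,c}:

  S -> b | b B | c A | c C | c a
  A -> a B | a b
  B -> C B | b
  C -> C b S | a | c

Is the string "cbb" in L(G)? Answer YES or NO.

Convert to CNF:
  S -> T1 B | T2 A | T2 C | T2 T0 | b
  A -> T0 B | T0 T1
  B -> C B | b
  C -> C X3 | a | c
  T0 -> a
  T1 -> b
  T2 -> c
  X3 -> T1 S

Fill CYK table bottom-up:
  [0..0]={C,T2}  "c"  orig:{C}
  [1..1]={B,S,T1}  "b"  orig:{B,S}
  [2..2]={B,S,T1}  "b"  orig:{B,S}
  [0..1]={B}  "cb"
  [1..2]={S,X3}  "bb"  orig:{S}
  [0..2]={C}  "cbb"

S ∉ T[0,2] ⇒ NO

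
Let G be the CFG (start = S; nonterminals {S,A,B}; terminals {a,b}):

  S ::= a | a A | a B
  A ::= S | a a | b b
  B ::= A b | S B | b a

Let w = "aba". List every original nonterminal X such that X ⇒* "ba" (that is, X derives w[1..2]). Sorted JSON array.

Convert to CNF:
  S -> T0 A | T0 B | a
  A -> T0 A | T0 B | T0 T0 | T1 T1 | a
  B -> A T1 | S B | T1 T0
  T0 -> a
  T1 -> b

CYK table (by increasing span), restricted to cells inside w[1..2]:
  cell(1,1) b: {T1}  orig:{}
  cell(2,2) a: {A,S,T0}  orig:{A,S}
  cell(1,2) ba: {B}

Original NTs in T[1,2] deriving "ba": ["B"]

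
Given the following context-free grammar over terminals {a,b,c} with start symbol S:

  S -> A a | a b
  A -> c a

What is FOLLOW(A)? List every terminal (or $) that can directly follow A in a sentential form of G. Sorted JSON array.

Compute FIRST by fixpoint:
round 1:
  A via A→c a: +{c}
  S via S→A a: +{c}
  S via S→a b: +{a}
  S: {a,c}  A: {c}
round 2: done
  S: {a,c}  A: {c}

Compute FOLLOW by fixpoint:
FOLLOW(S) := {$}
round 1:
  S→A a: FOLLOW(A) ⊇ FIRST(a) = {a}; new: +{a}
  S: {$}  A: {a}
round 2: done
  S: {$}  A: {a}

FOLLOW(A) = ["a"]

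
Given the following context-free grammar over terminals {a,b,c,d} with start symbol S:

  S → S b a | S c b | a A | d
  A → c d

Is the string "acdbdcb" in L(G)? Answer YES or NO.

Convert to CNF:
  S -> S X4 | S X5 | T3 A | d
  A -> T0 T1
  T0 -> c
  T1 -> d
  T2 -> b
  T3 -> a
  X4 -> T2 T3
  X5 -> T0 T2

Fill CYK table bottom-up:
  cell(0,0) a: {T3}  orig:{}
  cell(1,1) c: {T0}  orig:{}
  cell(2,2) d: {S,T1}  orig:{S}
  cell(3,3) b: {T2}  orig:{}
  cell(4,4) d: {S,T1}  orig:{S}
  cell(5,5) c: {T0}  orig:{}
  cell(6,6) b: {T2}  orig:{}
  cell(0,1) ac: ∅
  cell(1,2) cd: {A}
  cell(2,3) db: ∅
  cell(3,4) bd: ∅
  cell(4,5) dc: ∅
  cell(5,6) cb: {X5}  orig:{}
  cell(0,2) acd: {S}
  cell(1,3) cdb: ∅
  cell(2,4) dbd: ∅
  cell(3,5) bdc: ∅
  cell(4,6) dcb: {S}
  cell(0,3) acdb: ∅
  cell(1,4) cdbd: ∅
  cell(2,5) dbdc: ∅
  cell(3,6) bdcb: ∅
  cell(0,4) acdbd: ∅
  cell(1,5) cdbdc: ∅
  cell(2,6) dbdcb: ∅
  cell(0,5) acdbdc: ∅
  cell(1,6) cdbdcb: ∅
  cell(0,6) acdbdcb: ∅

S ∉ T[0,6] ⇒ NO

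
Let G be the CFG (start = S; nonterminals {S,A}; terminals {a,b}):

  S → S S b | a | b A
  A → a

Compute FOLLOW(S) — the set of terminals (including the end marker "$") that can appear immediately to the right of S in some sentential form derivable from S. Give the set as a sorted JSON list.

FIRST iteration:
[1]
  A via A→a: +{a}
  S via S→a: +{a}
  S via S→b A: +{b}
  FIRST(S)={a,b}  FIRST(A)={a}
[2] done
  FIRST(S)={a,b}  FIRST(A)={a}

FOLLOW iteration:
FOLLOW(S) := {$}
pass 1:
  S→S S b: FOLLOW(S) ⊇ FIRST(S) = {a,b}; new: +{a,b}
  S→b A: FOLLOW(A) ⊇ FOLLOW(S) ⊇ {$,a,b}; new: +{$,a,b}
  FOLLOW[S]={$,a,b}  FOLLOW[A]={$,a,b}
pass 2: — fixpoint
  FOLLOW[S]={$,a,b}  FOLLOW[A]={$,a,b}

FOLLOW(S) = ["$", "a", "b"]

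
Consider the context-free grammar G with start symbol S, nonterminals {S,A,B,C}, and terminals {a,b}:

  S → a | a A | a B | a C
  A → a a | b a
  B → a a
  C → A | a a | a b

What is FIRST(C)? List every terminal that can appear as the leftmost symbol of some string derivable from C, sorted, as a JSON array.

FIRST iteration:
[1]
  A via A→a a: +{a}
  A via A→b a: +{b}
  B via B→a a: +{a}
  C via C→A: +{a,b}
  S via S→a: +{a}
  S: {a}  A: {a,b}  B: {a}  C: {a,b}
[2] (stable)
  S: {a}  A: {a,b}  B: {a}  C: {a,b}

FIRST(C) = ["a", "b"]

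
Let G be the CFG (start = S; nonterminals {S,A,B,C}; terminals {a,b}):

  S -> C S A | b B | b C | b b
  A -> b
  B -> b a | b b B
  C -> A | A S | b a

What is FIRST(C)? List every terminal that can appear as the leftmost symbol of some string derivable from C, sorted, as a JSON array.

FIRST sets, iterate to fixpoint:
pass 1:
  A via A→b: +{b}
  B via B→b a: +{b}
  C via C→A: +{b}
  S via S→C S A: +{b}
  S: {b}  A: {b}  B: {b}  C: {b}
pass 2: — fixpoint
  S: {b}  A: {b}  B: {b}  C: {b}

FIRST(C) = ["b"]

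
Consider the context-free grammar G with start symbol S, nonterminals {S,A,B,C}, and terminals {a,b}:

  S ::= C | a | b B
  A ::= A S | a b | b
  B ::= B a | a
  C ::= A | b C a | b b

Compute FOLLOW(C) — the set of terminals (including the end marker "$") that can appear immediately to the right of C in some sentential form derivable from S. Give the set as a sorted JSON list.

FIRST iteration:
round 1:
  A via A→a b: +{a}
  A via A→b: +{b}
  B via B→a: +{a}
  C via C→A: +{a,b}
  S via S→C: +{a,b}
  FIRST[S]={a,b}  FIRST[A]={a,b}  FIRST[B]={a}  FIRST[C]={a,b}
round 2: (no change)
  FIRST[S]={a,b}  FIRST[A]={a,b}  FIRST[B]={a}  FIRST[C]={a,b}

FOLLOW sets:
seed FOLLOW(S) with $
[1]
  A→A S: FOLLOW(A) ⊇ FIRST(S) = {a,b}; new: +{a,b}
  A→A S: FOLLOW(S) ⊇ FOLLOW(A) ⊇ {a,b}; new: +{a,b}
  B→B a: FOLLOW(B) ⊇ FIRST(a) = {a}; new: +{a}
  C→b C a: FOLLOW(C) ⊇ FIRST(a) = {a}; new: +{a}
  S→C: FOLLOW(C) ⊇ FOLLOW(S) ⊇ {$,a,b}; new: +{$,b}
  S→b B: FOLLOW(B) ⊇ FOLLOW(S) ⊇ {$,a,b}; new: +{$,b}
  FOLLOW[S]={$,a,b}  FOLLOW[A]={a,b}  FOLLOW[B]={$,a,b}  FOLLOW[C]={$,a,b}
[2]
  C→A: FOLLOW(A) ⊇ FOLLOW(C) ⊇ {$,a,b}; new: +{$}
  FOLLOW[S]={$,a,b}  FOLLOW[A]={$,a,b}  FOLLOW[B]={$,a,b}  FOLLOW[C]={$,a,b}
[3] — fixpoint
  FOLLOW[S]={$,a,b}  FOLLOW[A]={$,a,b}  FOLLOW[B]={$,a,b}  FOLLOW[C]={$,a,b}

FOLLOW(C) = ["$", "a", "b"]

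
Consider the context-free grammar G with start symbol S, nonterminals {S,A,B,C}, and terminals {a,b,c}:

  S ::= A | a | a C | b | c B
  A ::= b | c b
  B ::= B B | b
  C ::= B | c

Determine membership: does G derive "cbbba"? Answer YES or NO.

Convert to CNF:
  S -> T0 B | T0 T1 | T2 C | a | b
  A -> T0 T1 | b
  B -> B B | b
  C -> B B | b | c
  T0 -> c
  T1 -> b
  T2 -> a

CYK table (by increasing span):
  [0..0]={C,T0}  "c"  orig:{C}
  [1..1]={A,B,C,S,T1}  "b"  orig:{A,B,C,S}
  [2..2]={A,B,C,S,T1}  "b"  orig:{A,B,C,S}
  [3..3]={A,B,C,S,T1}  "b"  orig:{A,B,C,S}
  [4..4]={S,T2}  "a"  orig:{S}
  [0..1]={A,S}  "cb"
  [1..2]={B,C}  "bb"
  [2..3]={B,C}  "bb"
  [3..4]=∅  "ba"
  [0..2]={S}  "cbb"
  [1..3]={B,C}  "bbb"
  [2..4]=∅  "bba"
  [0..3]={S}  "cbbb"
  [1..4]=∅  "bbba"
  [0..4]=∅  "cbbba"

S ∉ T[0,4] ⇒ NO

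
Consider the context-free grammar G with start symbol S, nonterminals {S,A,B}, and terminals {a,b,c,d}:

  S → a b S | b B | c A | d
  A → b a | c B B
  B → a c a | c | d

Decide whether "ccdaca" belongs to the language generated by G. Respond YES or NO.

Convert to CNF:
  S -> T0 B | T1 X5 | T2 A | d
  A -> T0 T1 | T2 X3
  B -> T1 X4 | c | d
  T0 -> b
  T1 -> a
  T2 -> c
  X3 -> B B
  X4 -> T2 T1
  X5 -> T0 S

Fill CYK table bottom-up:
  [0..0]={B,T2}  "c"  orig:{B}
  [1..1]={B,T2}  "c"  orig:{B}
  [2..2]={B,S}  "d"
  [3..3]={T1}  "a"  orig:{}
  [4..4]={B,T2}  "c"  orig:{B}
  [5..5]={T1}  "a"  orig:{}
  [0..1]={X3}  "cc"  orig:{}
  [1..2]={X3}  "cd"  orig:{}
  [2..3]=∅  "da"
  [3..4]=∅  "ac"
  [4..5]={X4}  "ca"  orig:{}
  [0..2]={A}  "ccd"
  [1..3]=∅  "cda"
  [2..4]=∅  "dac"
  [3..5]={B}  "aca"
  [0..3]=∅  "ccda"
  [1..4]=∅  "cdac"
  [2..5]={X3}  "daca"  orig:{}
  [0..4]=∅  "ccdac"
  [1..5]={A}  "cdaca"
  [0..5]={S}  "ccdaca"

S ∈ T[0,5] ⇒ YES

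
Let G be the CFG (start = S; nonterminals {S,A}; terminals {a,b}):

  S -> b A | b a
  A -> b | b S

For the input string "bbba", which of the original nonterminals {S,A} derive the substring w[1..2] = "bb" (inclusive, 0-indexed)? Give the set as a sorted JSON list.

Convert to CNF:
  S -> T0 A | T0 T1
  A -> T0 S | b
  T0 -> b
  T1 -> a

Fill CYK table bottom-up — only the sub-triangle for w[1..2]:
  [1..1]={A,T0}  "b"  orig:{A}
  [2..2]={A,T0}  "b"  orig:{A}
  [1..2]={S}  "bb"

Original NTs in T[1,2] deriving "bb": ["S"]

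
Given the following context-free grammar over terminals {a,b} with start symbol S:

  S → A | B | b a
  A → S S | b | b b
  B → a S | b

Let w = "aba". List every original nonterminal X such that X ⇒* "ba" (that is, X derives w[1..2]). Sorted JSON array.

Convert to CNF:
  S -> S S | T0 T0 | T0 T1 | T1 S | b
  A -> S S | T0 T0 | b
  B -> T1 S | b
  T0 -> b
  T1 -> a

CYK fill, restricted to cells inside w[1..2]:
  [1..1]={A,B,S,T0}  "b"  orig:{A,B,S}
  [2..2]={T1}  "a"  orig:{}
  [1..2]={S}  "ba"

Original NTs in T[1,2] deriving "ba": ["S"]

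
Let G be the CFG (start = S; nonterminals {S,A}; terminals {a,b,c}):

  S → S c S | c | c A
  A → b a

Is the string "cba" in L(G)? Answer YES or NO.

Convert to CNF:
  S -> S X3 | T2 A | c
  A -> T0 T1
  T0 -> b
  T1 -> a
  T2 -> c
  X3 -> T2 S

CYK fill:
  [0..0]={S,T2}  "c"  orig:{S}
  [1..1]={T0}  "b"  orig:{}
  [2..2]={T1}  "a"  orig:{}
  [0..1]=∅  "cb"
  [1..2]={A}  "ba"
  [0..2]={S}  "cba"

S ∈ T[0,2] ⇒ YES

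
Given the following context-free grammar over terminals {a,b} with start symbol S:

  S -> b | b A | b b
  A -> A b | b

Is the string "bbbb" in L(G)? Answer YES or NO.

CNF form of G:
  S -> T0 A | T0 T0 | b
  A -> A T0 | b
  T0 -> b

CYK fill:
  T[0,0] 'b' = {A,S,T0}  orig:{A,S}
  T[1,1] 'b' = {A,S,T0}  orig:{A,S}
  T[2,2] 'b' = {A,S,T0}  orig:{A,S}
  T[3,3] 'b' = {A,S,T0}  orig:{A,S}
  T[0,1] 'bb' = {A,S}
  T[1,2] 'bb' = {A,S}
  T[2,3] 'bb' = {A,S}
  T[0,2] 'bbb' = {A,S}
  T[1,3] 'bbb' = {A,S}
  T[0,3] 'bbbb' = {A,S}

S ∈ T[0,3] ⇒ YES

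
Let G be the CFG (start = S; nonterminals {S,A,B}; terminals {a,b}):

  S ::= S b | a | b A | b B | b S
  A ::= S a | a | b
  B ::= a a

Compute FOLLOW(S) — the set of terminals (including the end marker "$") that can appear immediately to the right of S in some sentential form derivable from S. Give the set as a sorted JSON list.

FIRST sets, iterate to fixpoint:
iter 1:
  A via A→a: +{a}
  A via A→b: +{b}
  B via B→a a: +{a}
  S via S→a: +{a}
  S via S→b A: +{b}
  S: {a,b}  A: {a,b}  B: {a}
iter 2: — fixpoint
  S: {a,b}  A: {a,b}  B: {a}

FOLLOW sets:
initialize: $ ∈ FOLLOW(S)
round 1:
  A→S a: FOLLOW(S) ⊇ FIRST(a) = {a}; new: +{a}
  S→S b: FOLLOW(S) ⊇ FIRST(b) = {b}; new: +{b}
  S→b A: FOLLOW(A) ⊇ FOLLOW(S) ⊇ {$,a,b}; new: +{$,a,b}
  S→b B: FOLLOW(B) ⊇ FOLLOW(S) ⊇ {$,a,b}; new: +{$,a,b}
  FOLLOW[S]={$,a,b}  FOLLOW[A]={$,a,b}  FOLLOW[B]={$,a,b}
round 2: — fixpoint
  FOLLOW[S]={$,a,b}  FOLLOW[A]={$,a,b}  FOLLOW[B]={$,a,b}

FOLLOW(S) = ["$", "a", "b"]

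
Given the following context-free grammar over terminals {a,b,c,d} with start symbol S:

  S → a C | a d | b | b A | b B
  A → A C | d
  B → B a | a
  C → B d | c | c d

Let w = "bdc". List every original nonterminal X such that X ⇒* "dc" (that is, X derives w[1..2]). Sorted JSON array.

CNF form of G:
  S -> T0 C | T0 T1 | T3 A | T3 B | b
  A -> A C | d
  B -> B T0 | a
  C -> B T1 | T2 T1 | c
  T0 -> a
  T1 -> d
  T2 -> c
  T3 -> b

CYK fill — only the sub-triangle for w[1..2]:
  cell(1,1) d: {A,T1}  orig:{A}
  cell(2,2) c: {C,T2}  orig:{C}
  cell(1,2) dc: {A}

Original NTs in T[1,2] deriving "dc": ["A"]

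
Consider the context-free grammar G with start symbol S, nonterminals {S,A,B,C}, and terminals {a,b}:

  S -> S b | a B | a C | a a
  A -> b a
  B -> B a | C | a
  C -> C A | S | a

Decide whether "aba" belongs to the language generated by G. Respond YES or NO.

CNF form of G:
  S -> S T0 | T1 B | T1 C | T1 T1
  A -> T0 T1
  B -> B T1 | C A | S T0 | T1 B | T1 C | T1 T1 | a
  C -> C A | S T0 | T1 B | T1 C | T1 T1 | a
  T0 -> b
  T1 -> a

CYK table (by increasing span):
  T[0,0] 'a' = {B,C,T1}  orig:{B,C}
  T[1,1] 'b' = {T0}  orig:{}
  T[2,2] 'a' = {B,C,T1}  orig:{B,C}
  T[0,1] 'ab' = ∅
  T[1,2] 'ba' = {A}
  T[0,2] 'aba' = {B,C}

S ∉ T[0,2] ⇒ NO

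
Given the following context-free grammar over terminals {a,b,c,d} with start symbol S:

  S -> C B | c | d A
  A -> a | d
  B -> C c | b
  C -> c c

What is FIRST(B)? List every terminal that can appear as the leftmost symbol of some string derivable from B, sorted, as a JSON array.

FIRST sets, iterate to fixpoint:
round 1:
  A via A→a: +{a}
  A via A→d: +{d}
  B via B→b: +{b}
  C via C→c c: +{c}
  S via S→C B: +{c}
  S via S→d A: +{d}
  S: {c,d}  A: {a,d}  B: {b}  C: {c}
round 2:
  B via B→C c: +{c}
  S: {c,d}  A: {a,d}  B: {b,c}  C: {c}
round 3: (stable)
  S: {c,d}  A: {a,d}  B: {b,c}  C: {c}

FIRST(B) = ["b", "c"]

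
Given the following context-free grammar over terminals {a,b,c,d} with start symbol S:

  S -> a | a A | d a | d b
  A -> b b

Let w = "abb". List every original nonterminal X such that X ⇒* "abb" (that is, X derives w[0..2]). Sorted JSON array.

Convert to CNF:
  S -> T1 A | T2 T0 | T2 T1 | a
  A -> T0 T0
  T0 -> b
  T1 -> a
  T2 -> d

CYK fill — only the sub-triangle for w[0..2]:
  T[0,0] 'a' = {S,T1}  orig:{S}
  T[1,1] 'b' = {T0}  orig:{}
  T[2,2] 'b' = {T0}  orig:{}
  T[0,1] 'ab' = ∅
  T[1,2] 'bb' = {A}
  T[0,2] 'abb' = {S}

Original NTs in T[0,2] deriving "abb": ["S"]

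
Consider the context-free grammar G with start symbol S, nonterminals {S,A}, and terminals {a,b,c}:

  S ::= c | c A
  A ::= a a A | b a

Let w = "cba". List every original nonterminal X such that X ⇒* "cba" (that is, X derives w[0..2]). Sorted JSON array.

Convert to CNF:
  S -> T2 A | c
  A -> T0 X3 | T1 T0
  T0 -> a
  T1 -> b
  T2 -> c
  X3 -> T0 A

Fill CYK table bottom-up, restricted to cells inside w[0..2]:
  T[0,0] 'c' = {S,T2}  orig:{S}
  T[1,1] 'b' = {T1}  orig:{}
  T[2,2] 'a' = {T0}  orig:{}
  T[0,1] 'cb' = ∅
  T[1,2] 'ba' = {A}
  T[0,2] 'cba' = {S}

Original NTs in T[0,2] deriving "cba": ["S"]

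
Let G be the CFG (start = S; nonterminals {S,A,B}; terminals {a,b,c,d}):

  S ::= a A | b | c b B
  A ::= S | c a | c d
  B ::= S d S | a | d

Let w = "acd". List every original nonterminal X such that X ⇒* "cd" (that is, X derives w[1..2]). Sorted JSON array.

CNF form of G:
  S -> T0 A | T1 X6 | b
  A -> T0 A | T1 T0 | T1 T3 | T1 X4 | b
  B -> S X5 | a | d
  T0 -> a
  T1 -> c
  T2 -> b
  T3 -> d
  X4 -> T2 B
  X5 -> T3 S
  X6 -> T2 B

CYK table (by increasing span), restricted to cells inside w[1..2]:
  cell(1,1) c: {T1}  orig:{}
  cell(2,2) d: {B,T3}  orig:{B}
  cell(1,2) cd: {A}

Original NTs in T[1,2] deriving "cd": ["A"]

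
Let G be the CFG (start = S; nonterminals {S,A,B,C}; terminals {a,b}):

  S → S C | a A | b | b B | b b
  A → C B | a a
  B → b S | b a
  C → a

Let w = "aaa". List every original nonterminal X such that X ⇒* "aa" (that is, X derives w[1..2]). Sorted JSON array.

CNF form of G:
  S -> S C | T0 A | T1 B | T1 T1 | b
  A -> C B | T0 T0
  B -> T1 S | T1 T0
  C -> a
  T0 -> a
  T1 -> b

Fill CYK table bottom-up — only the sub-triangle for w[1..2]:
  cell(1,1) a: {C,T0}  orig:{C}
  cell(2,2) a: {C,T0}  orig:{C}
  cell(1,2) aa: {A}

Original NTs in T[1,2] deriving "aa": ["A"]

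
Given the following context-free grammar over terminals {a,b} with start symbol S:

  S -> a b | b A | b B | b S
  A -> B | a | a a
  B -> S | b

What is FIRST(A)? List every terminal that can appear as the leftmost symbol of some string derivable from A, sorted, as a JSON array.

Compute FIRST by fixpoint:
iter 1:
  A via A→a: +{a}
  B via B→b: +{b}
  S via S→a b: +{a}
  S via S→b A: +{b}
  S: {a,b}  A: {a}  B: {b}
iter 2:
  A via A→B: +{b}
  B via B→S: +{a}
  S: {a,b}  A: {a,b}  B: {a,b}
iter 3: (no change)
  S: {a,b}  A: {a,b}  B: {a,b}

FIRST(A) = ["a", "b"]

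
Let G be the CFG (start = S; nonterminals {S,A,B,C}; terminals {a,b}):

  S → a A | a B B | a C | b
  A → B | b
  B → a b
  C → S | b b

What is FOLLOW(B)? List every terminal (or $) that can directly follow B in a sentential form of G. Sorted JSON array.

Compute FIRST by fixpoint:
[1]
  A via A→b: +{b}
  B via B→a b: +{a}
  C via C→b b: +{b}
  S via S→a A: +{a}
  S via S→b: +{b}
  FIRST(S)={a,b}  FIRST(A)={b}  FIRST(B)={a}  FIRST(C)={b}
[2]
  A via A→B: +{a}
  C via C→S: +{a}
  FIRST(S)={a,b}  FIRST(A)={a,b}  FIRST(B)={a}  FIRST(C)={a,b}
[3] (stable)
  FIRST(S)={a,b}  FIRST(A)={a,b}  FIRST(B)={a}  FIRST(C)={a,b}

Compute FOLLOW by fixpoint:
seed FOLLOW(S) with $
round 1:
  S→a A: FOLLOW(A) ⊇ FOLLOW(S) ⊇ {$}; new: +{$}
  S→a B B: FOLLOW(B) ⊇ FIRST(B) = {a}; new: +{a}
  S→a B B: FOLLOW(B) ⊇ FOLLOW(S) ⊇ {$}; new: +{$}
  S→a C: FOLLOW(C) ⊇ FOLLOW(S) ⊇ {$}; new: +{$}
  FOLLOW[S]={$}  FOLLOW[A]={$}  FOLLOW[B]={$,a}  FOLLOW[C]={$}
round 2: done
  FOLLOW[S]={$}  FOLLOW[A]={$}  FOLLOW[B]={$,a}  FOLLOW[C]={$}

FOLLOW(B) = ["$", "a"]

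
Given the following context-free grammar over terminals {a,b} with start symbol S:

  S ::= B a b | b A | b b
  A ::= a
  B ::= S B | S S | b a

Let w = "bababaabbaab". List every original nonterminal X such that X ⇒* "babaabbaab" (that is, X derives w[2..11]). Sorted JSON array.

Convert to CNF:
  S -> B X2 | T0 A | T0 T0
  A -> a
  B -> S B | S S | T0 T1
  T0 -> b
  T1 -> a
  X2 -> T1 T0

CYK fill (cells [i..j] with 2 ≤ i ≤ j ≤ 11 only):
  T[2,2] 'b' = {T0}  orig:{}
  T[3,3] 'a' = {A,T1}  orig:{A}
  T[4,4] 'b' = {T0}  orig:{}
  T[5,5] 'a' = {A,T1}  orig:{A}
  T[6,6] 'a' = {A,T1}  orig:{A}
  T[7,7] 'b' = {T0}  orig:{}
  T[8,8] 'b' = {T0}  orig:{}
  T[9,9] 'a' = {A,T1}  orig:{A}
  T[10,10] 'a' = {A,T1}  orig:{A}
  T[11,11] 'b' = {T0}  orig:{}
  T[2,3] 'ba' = {B,S}
  T[3,4] 'ab' = {X2}  orig:{}
  T[4,5] 'ba' = {B,S}
  T[5,6] 'aa' = ∅
  T[6,7] 'ab' = {X2}  orig:{}
  T[7,8] 'bb' = {S}
  T[8,9] 'ba' = {B,S}
  T[9,10] 'aa' = ∅
  T[10,11] 'ab' = {X2}  orig:{}
  T[2,4] 'bab' = ∅
  T[3,5] 'aba' = ∅
  T[4,6] 'baa' = ∅
  T[5,7] 'aab' = ∅
  T[6,8] 'abb' = ∅
  T[7,9] 'bba' = ∅
  T[8,10] 'baa' = ∅
  T[9,11] 'aab' = ∅
  T[2,5] 'baba' = {B}
  T[3,6] 'abaa' = ∅
  T[4,7] 'baab' = {S}
  T[5,8] 'aabb' = ∅
  T[6,9] 'abba' = ∅
  T[7,10] 'bbaa' = ∅
  T[8,11] 'baab' = {S}
  T[2,6] 'babaa' = ∅
  T[3,7] 'abaab' = ∅
  T[4,8] 'baabb' = ∅
  T[5,9] 'aabba' = ∅
  T[6,10] 'abbaa' = ∅
  T[7,11] 'bbaab' = ∅
  T[2,7] 'babaab' = {B,S}
  T[3,8] 'abaabb' = ∅
  T[4,9] 'baabba' = {B}
  T[5,10] 'aabbaa' = ∅
  T[6,11] 'abbaab' = ∅
  T[2,8] 'babaabb' = ∅
  T[3,9] 'abaabba' = ∅
  T[4,10] 'baabbaa' = ∅
  T[5,11] 'aabbaab' = ∅
  T[2,9] 'babaabba' = {B}
  T[3,10] 'abaabbaa' = ∅
  T[4,11] 'baabbaab' = {B,S}
  T[2,10] 'babaabbaa' = ∅
  T[3,11] 'abaabbaab' = ∅
  T[2,11] 'babaabbaab' = {B,S}

Original NTs in T[2,11] deriving "babaabbaab": ["B", "S"]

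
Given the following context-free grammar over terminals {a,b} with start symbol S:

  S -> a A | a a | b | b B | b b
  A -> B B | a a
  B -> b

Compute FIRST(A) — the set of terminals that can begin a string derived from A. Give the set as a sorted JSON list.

FIRST sets, iterate to fixpoint:
[1]
  A via A→a a: +{a}
  B via B→b: +{b}
  S via S→a A: +{a}
  S via S→b: +{b}
  FIRST[S]={a,b}  FIRST[A]={a}  FIRST[B]={b}
[2]
  A via A→B B: +{b}
  FIRST[S]={a,b}  FIRST[A]={a,b}  FIRST[B]={b}
[3] — fixpoint
  FIRST[S]={a,b}  FIRST[A]={a,b}  FIRST[B]={b}

FIRST(A) = ["a", "b"]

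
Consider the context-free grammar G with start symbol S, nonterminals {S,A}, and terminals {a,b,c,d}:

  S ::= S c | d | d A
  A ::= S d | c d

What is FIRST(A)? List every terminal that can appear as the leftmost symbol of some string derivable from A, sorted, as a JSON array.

Compute FIRST by fixpoint:
iter 1:
  A via A→c d: +{c}
  S via S→d: +{d}
  S: {d}  A: {c}
iter 2:
  A via A→S d: +{d}
  S: {d}  A: {c,d}
iter 3: (no change)
  S: {d}  A: {c,d}

FIRST(A) = ["c", "d"]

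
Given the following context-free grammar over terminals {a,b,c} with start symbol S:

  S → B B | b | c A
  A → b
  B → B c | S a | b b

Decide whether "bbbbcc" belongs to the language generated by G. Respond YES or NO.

Convert to CNF:
  S -> B B | T0 A | b
  A -> b
  B -> B T0 | S T1 | T2 T2
  T0 -> c
  T1 -> a
  T2 -> b

CYK fill:
  T[0,0] 'b' = {A,S,T2}  orig:{A,S}
  T[1,1] 'b' = {A,S,T2}  orig:{A,S}
  T[2,2] 'b' = {A,S,T2}  orig:{A,S}
  T[3,3] 'b' = {A,S,T2}  orig:{A,S}
  T[4,4] 'c' = {T0}  orig:{}
  T[5,5] 'c' = {T0}  orig:{}
  T[0,1] 'bb' = {B}
  T[1,2] 'bb' = {B}
  T[2,3] 'bb' = {B}
  T[3,4] 'bc' = ∅
  T[4,5] 'cc' = ∅
  T[0,2] 'bbb' = ∅
  T[1,3] 'bbb' = ∅
  T[2,4] 'bbc' = {B}
  T[3,5] 'bcc' = ∅
  T[0,3] 'bbbb' = {S}
  T[1,4] 'bbbc' = ∅
  T[2,5] 'bbcc' = {B}
  T[0,4] 'bbbbc' = {S}
  T[1,5] 'bbbcc' = ∅
  T[0,5] 'bbbbcc' = {S}

S ∈ T[0,5] ⇒ YES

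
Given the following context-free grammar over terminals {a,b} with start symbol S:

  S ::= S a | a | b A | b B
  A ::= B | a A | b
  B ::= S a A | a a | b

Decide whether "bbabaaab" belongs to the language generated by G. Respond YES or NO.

CNF form of G:
  S -> S T0 | T1 A | T1 B | a
  A -> S X2 | T0 A | T0 T0 | b
  B -> S X3 | T0 T0 | b
  T0 -> a
  T1 -> b
  X2 -> T0 A
  X3 -> T0 A

CYK table (by increasing span):
  [0..0]={A,B,T1}  "b"  orig:{A,B}
  [1..1]={A,B,T1}  "b"  orig:{A,B}
  [2..2]={S,T0}  "a"  orig:{S}
  [3..3]={A,B,T1}  "b"  orig:{A,B}
  [4..4]={S,T0}  "a"  orig:{S}
  [5..5]={S,T0}  "a"  orig:{S}
  [6..6]={S,T0}  "a"  orig:{S}
  [7..7]={A,B,T1}  "b"  orig:{A,B}
  [0..1]={S}  "bb"
  [1..2]=∅  "ba"
  [2..3]={A,X2,X3}  "ab"  orig:{A}
  [3..4]=∅  "ba"
  [4..5]={A,B,S}  "aa"
  [5..6]={A,B,S}  "aa"
  [6..7]={A,X2,X3}  "ab"  orig:{A}
  [0..2]={S}  "bba"
  [1..3]={S}  "bab"
  [2..4]=∅  "aba"
  [3..5]={S}  "baa"
  [4..6]={A,S,X2,X3}  "aaa"  orig:{A,S}
  [5..7]={A,B,X2,X3}  "aab"  orig:{A,B}
  [0..3]={A,B}  "bbab"
  [1..4]={S}  "baba"
  [2..5]=∅  "abaa"
  [3..6]={S}  "baaa"
  [4..7]={A,B,X2,X3}  "aaab"  orig:{A,B}
  [0..4]=∅  "bbaba"
  [1..5]={S}  "babaa"
  [2..6]=∅  "abaaa"
  [3..7]={A,B,S}  "baaab"
  [0..5]=∅  "bbabaa"
  [1..6]={A,B,S}  "babaaa"
  [2..7]={A,X2,X3}  "abaaab"  orig:{A}
  [0..6]={S}  "bbabaaa"
  [1..7]={A,B,S}  "babaaab"
  [0..7]={A,B,S}  "bbabaaab"

S ∈ T[0,7] ⇒ YES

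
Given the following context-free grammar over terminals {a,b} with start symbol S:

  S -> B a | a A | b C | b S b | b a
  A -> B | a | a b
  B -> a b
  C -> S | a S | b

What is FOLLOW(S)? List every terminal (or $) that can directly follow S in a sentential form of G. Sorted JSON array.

FIRST iteration:
round 1:
  A via A→a: +{a}
  B via B→a b: +{a}
  C via C→a S: +{a}
  C via C→b: +{b}
  S via S→B a: +{a}
  S via S→b C: +{b}
  FIRST(S)={a,b}  FIRST(A)={a}  FIRST(B)={a}  FIRST(C)={a,b}
round 2: — fixpoint
  FIRST(S)={a,b}  FIRST(A)={a}  FIRST(B)={a}  FIRST(C)={a,b}

FOLLOW sets:
initialize: $ ∈ FOLLOW(S)
[1]
  S→B a: FOLLOW(B) ⊇ FIRST(a) = {a}; new: +{a}
  S→a A: FOLLOW(A) ⊇ FOLLOW(S) ⊇ {$}; new: +{$}
  S→b C: FOLLOW(C) ⊇ FOLLOW(S) ⊇ {$}; new: +{$}
  S→b S b: FOLLOW(S) ⊇ FIRST(b) = {b}; new: +{b}
  FOLLOW(S)={$,b}  FOLLOW(A)={$}  FOLLOW(B)={a}  FOLLOW(C)={$}
[2]
  A→B: FOLLOW(B) ⊇ FOLLOW(A) ⊇ {$}; new: +{$}
  S→a A: FOLLOW(A) ⊇ FOLLOW(S) ⊇ {$,b}; new: +{b}
  S→b C: FOLLOW(C) ⊇ FOLLOW(S) ⊇ {$,b}; new: +{b}
  FOLLOW(S)={$,b}  FOLLOW(A)={$,b}  FOLLOW(B)={$,a}  FOLLOW(C)={$,b}
[3]
  A→B: FOLLOW(B) ⊇ FOLLOW(A) ⊇ {$,b}; new: +{b}
  FOLLOW(S)={$,b}  FOLLOW(A)={$,b}  FOLLOW(B)={$,a,b}  FOLLOW(C)={$,b}
[4] (no change)
  FOLLOW(S)={$,b}  FOLLOW(A)={$,b}  FOLLOW(B)={$,a,b}  FOLLOW(C)={$,b}

FOLLOW(S) = ["$", "b"]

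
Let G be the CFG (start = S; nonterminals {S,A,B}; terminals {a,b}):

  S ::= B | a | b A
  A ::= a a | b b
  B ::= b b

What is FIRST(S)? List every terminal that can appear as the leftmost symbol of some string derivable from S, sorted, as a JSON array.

FIRST sets, iterate to fixpoint:
[1]
  A via A→a a: +{a}
  A via A→b b: +{b}
  B via B→b b: +{b}
  S via S→B: +{b}
  S via S→a: +{a}
  FIRST(S)={a,b}  FIRST(A)={a,b}  FIRST(B)={b}
[2] (stable)
  FIRST(S)={a,b}  FIRST(A)={a,b}  FIRST(B)={b}

FIRST(S) = ["a", "b"]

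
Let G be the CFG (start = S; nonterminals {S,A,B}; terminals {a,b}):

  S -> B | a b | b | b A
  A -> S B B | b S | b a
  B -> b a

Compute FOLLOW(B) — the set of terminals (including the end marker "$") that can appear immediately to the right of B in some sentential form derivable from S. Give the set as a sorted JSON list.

FIRST sets, iterate to fixpoint:
round 1:
  A via A→b S: +{b}
  B via B→b a: +{b}
  S via S→B: +{b}
  S via S→a b: +{a}
  FIRST(S)={a,b}  FIRST(A)={b}  FIRST(B)={b}
round 2:
  A via A→S B B: +{a}
  FIRST(S)={a,b}  FIRST(A)={a,b}  FIRST(B)={b}
round 3: (stable)
  FIRST(S)={a,b}  FIRST(A)={a,b}  FIRST(B)={b}

FOLLOW iteration:
FOLLOW(S) := {$}
[1]
  A→S B B: FOLLOW(S) ⊇ FIRST(B) = {b}; new: +{b}
  A→S B B: FOLLOW(B) ⊇ FIRST(B) = {b}; new: +{b}
  S→B: FOLLOW(B) ⊇ FOLLOW(S) ⊇ {$,b}; new: +{$}
  S→b A: FOLLOW(A) ⊇ FOLLOW(S) ⊇ {$,b}; new: +{$,b}
  FOLLOW(S)={$,b}  FOLLOW(A)={$,b}  FOLLOW(B)={$,b}
[2] — fixpoint
  FOLLOW(S)={$,b}  FOLLOW(A)={$,b}  FOLLOW(B)={$,b}

FOLLOW(B) = ["$", "b"]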